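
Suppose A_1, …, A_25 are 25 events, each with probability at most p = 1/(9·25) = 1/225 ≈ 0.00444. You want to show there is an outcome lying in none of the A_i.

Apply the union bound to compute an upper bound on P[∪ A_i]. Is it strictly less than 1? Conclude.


Union bound: P[∪_{i=1}^{25} A_i] ≤ Σ_i P[A_i] ≤ 25·p = 25·(1/225) = 1/9.
Numerically: 1/9 ≈ 0.11111.
Is 1/9 < 1? YES.
Since P[∪ A_i] ≤ 1/9 < 1, the complement has P[∩ A_i^c] ≥ 1 − 1/9 = 8/9 > 0, so some outcome avoids every A_i.

25·p = 1/9 ≈ 0.11111; existence CERTIFIED by the union bound.


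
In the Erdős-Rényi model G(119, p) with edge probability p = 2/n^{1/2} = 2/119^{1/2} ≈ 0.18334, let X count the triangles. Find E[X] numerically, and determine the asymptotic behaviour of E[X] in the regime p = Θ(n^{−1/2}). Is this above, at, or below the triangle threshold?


Number of potential triangles: C(119, 3) = 273819.
Each occurs with probability p³ ≈ (0.18334)³ ≈ 6.16267897e-03.
By linearity: E[X] = C(119, 3)·p³ ≈ 273819 · 6.16267897e-03 ≈ 1687.458593.
Since α = 1/2 < 1, p = c/n^{1/2} ≫ 1/n is above the triangle threshold p ~ 1/n. Asymptotically E[X] ~ (c³/6)·n^{3(1−α)} = (2³/6)·n^{1.5} → ∞; triangles are abundant w.h.p.

E[X] ≈ 1687.458593; in regime p = Θ(1/n^{1/2}) E[X] diverges (above the triangle threshold p ~ 1/n).


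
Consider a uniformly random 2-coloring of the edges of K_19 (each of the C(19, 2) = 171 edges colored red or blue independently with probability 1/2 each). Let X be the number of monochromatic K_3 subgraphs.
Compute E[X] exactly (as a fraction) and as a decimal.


Let X = Σ_S X_S over the C(19, 3) = 969 subsets S of size 3, where X_S = 1 if the K_3 on S is monochromatic.
For a fixed S, the K_3 on S has C(3, 2) = 3 edges. P[all 3 edges red] = (1/2)^3, and likewise for blue, so P[monochromatic] = 2·(1/2)^3 = 2^{1 − 3} = 1/4.
Summing: E[X] = C(19, 3) · 2^{1 − 3} = 969 · 1/4 = 969/4.
Numerically: E[X] ≈ 242.250000.

E[X] = C(19,3)·2^(1−C(3,2)) = 969/4 ≈ 242.250000.


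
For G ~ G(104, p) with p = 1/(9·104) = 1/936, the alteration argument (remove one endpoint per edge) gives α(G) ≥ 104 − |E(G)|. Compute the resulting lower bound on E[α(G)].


E[|E(G)|] = C(104, 2)·p = 5356 · (1/936) = 103/18.
E[α(G)] ≥ n − E[|E(G)|] = 104 − 103/18 = 1769/18.
Numerically: ≈ 98.278.
(This is only a lower bound; the true E[α(G)] may be larger.)

E[α(G)] ≥ 1769/18 ≈ 98.278.


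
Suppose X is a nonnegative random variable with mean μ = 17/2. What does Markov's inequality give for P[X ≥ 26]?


μ = E[X] = 17/2, a = 26.
Markov: P[X ≥ 26] ≤ μ/a = (17/2)/26 = 17/52.
Numerically: ≈ 0.32692.
(Since a = 26 > μ = 8.50000, the bound 17/52 is < 1 and informative.)

P[X ≥ 26] ≤ 17/52 ≈ 0.32692.


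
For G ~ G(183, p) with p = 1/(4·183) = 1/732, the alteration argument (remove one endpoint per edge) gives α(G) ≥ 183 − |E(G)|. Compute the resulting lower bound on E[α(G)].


E[|E(G)|] = C(183, 2)·p = 16653 · (1/732) = 91/4.
E[α(G)] ≥ n − E[|E(G)|] = 183 − 91/4 = 641/4.
Numerically: ≈ 160.250.
(This is only a lower bound; the true E[α(G)] may be larger.)

E[α(G)] ≥ 641/4 ≈ 160.250.


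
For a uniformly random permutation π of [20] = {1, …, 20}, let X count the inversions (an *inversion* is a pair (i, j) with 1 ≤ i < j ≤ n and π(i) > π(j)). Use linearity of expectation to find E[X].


Write X = Σ X_I over the C(20, 2) = 190 pairs i < j, with X_I the indicator of one inversion.
There are 190 indicators.
For each fixed pair i < j, the values π(i) and π(j) are two distinct elements of {1, …, 20} in uniformly random order; by symmetry P[π(i) > π(j)] = 1/2.
By linearity: E[X] = 190 · (1/2) = C(20, 2) · (1/2) = 190/2 = 95 ≈ 95.000000.

E[X] = 95 = 95.000000.


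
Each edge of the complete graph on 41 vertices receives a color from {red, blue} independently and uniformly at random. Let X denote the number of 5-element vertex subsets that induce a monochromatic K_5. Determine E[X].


Let X = Σ_S X_S over the C(41, 5) = 749398 subsets S of size 5, where X_S = 1 if the K_5 on S is monochromatic.
For a fixed S, the K_5 on S has C(5, 2) = 10 edges. P[all 10 edges red] = (1/2)^10, and likewise for blue, so P[monochromatic] = 2·(1/2)^10 = 2^{1 − 10} = 1/512.
By linearity of expectation: E[X] = C(41, 5) · 2^{1 − 10} = 749398 · 1/512 = 374699/256.
Numerically: E[X] ≈ 1463.6680.

E[X] = C(41,5)·2^(1−C(5,2)) = 374699/256 ≈ 1463.6680.


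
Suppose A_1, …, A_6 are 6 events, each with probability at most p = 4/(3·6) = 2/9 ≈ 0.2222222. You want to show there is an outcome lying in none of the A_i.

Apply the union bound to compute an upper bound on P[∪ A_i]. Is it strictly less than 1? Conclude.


Union bound: P[∪_{i=1}^{6} A_i] ≤ Σ_i P[A_i] ≤ 6·p = 6·(2/9) = 4/3.
Numerically: 4/3 ≈ 1.3333333.
Is 4/3 < 1? NO.
Since the bound 4/3 is ≥ 1, the union bound is uninformative here; it does NOT by itself certify existence.

6·p = 4/3 ≈ 1.3333333; existence NOT certified by the union bound.


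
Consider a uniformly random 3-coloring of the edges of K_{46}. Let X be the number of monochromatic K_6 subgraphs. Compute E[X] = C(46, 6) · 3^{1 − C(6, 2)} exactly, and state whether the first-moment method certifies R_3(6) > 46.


E[X] = C(46, 6) · 3^{1 − 15} = 9366819 · 3^{−14} = 9366819/4782969.
As a reduced fraction: E[X] = 3122273/1594323 ≈ 1.95837.
Is E[X] < 1? NO.
Since E[X] ≥ 1, the first-moment bound is inconclusive at n = 46; it does NOT by itself certify R_3(6) > 46.

E[X] = 3122273/1594323 ≈ 1.95837; E[X] ≥ 1; first-moment method inconclusive here.


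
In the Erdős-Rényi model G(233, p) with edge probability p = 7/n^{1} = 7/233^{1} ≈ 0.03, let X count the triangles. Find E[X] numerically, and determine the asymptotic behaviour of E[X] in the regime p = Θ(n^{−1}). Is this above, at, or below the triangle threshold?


Number of potential triangles: C(233, 3) = 2081156.
Each occurs with probability p³ ≈ (0.03)³ ≈ 2.71160e-05.
By linearity: E[X] = C(233, 3)·p³ ≈ 2081156 · 2.71160e-05 ≈ 56.433.
Here α = 1, so p = 7/n is exactly at the triangle threshold p ~ 1/n. Asymptotically E[X] → c³/6 = 7³/6 = 343/6 ≈ 57.167, a bounded constant. In this regime the triangle count is asymptotically Poisson(c³/6).

E[X] ≈ 56.433; in regime p = Θ(1/n^{1}) E[X] stays bounded (at the triangle threshold p ~ 1/n).


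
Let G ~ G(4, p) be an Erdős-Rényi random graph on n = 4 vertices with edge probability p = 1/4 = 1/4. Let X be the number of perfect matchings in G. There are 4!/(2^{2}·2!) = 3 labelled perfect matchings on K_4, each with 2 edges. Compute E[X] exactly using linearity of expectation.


K_4 has 4!/(2^{2}·2!) = 3 labelled perfect matchings.
For each such perfect matching H, let X_H = 1 if all 2 edges of H are present in G. Then P[X_H = 1] = p^{2} = (1/4)^{2} = 1/16.
By linearity of expectation: E[X] = Σ_H E[X_H] = 3 · p^{2} = 3 · 1/16 = 3/16.
Numerically: E[X] ≈ 0.188.

E[X] = 3 · (1/4)^{2} = 3/16 ≈ 0.188.


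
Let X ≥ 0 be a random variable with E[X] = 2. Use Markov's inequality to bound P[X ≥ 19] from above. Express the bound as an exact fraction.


μ = E[X] = 2, a = 19.
Markov: P[X ≥ 19] ≤ μ/a = (2)/19 = 2/19.
Numerically: ≈ 0.1053.
(Since a = 19 > μ = 2.0000, the bound 2/19 is < 1 and informative.)

P[X ≥ 19] ≤ 2/19 ≈ 0.1053.


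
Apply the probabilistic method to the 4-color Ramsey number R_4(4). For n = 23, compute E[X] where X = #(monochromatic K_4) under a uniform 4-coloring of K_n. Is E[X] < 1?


E[X] = C(23, 4) · 4^{1 − 6} = 8855 · 4^{−5} = 8855/1024.
As a reduced fraction: E[X] = 8855/1024 ≈ 8.6475.
Is E[X] < 1? NO.
Since E[X] ≥ 1, the first-moment bound is inconclusive at n = 23; it does NOT by itself certify R_4(4) > 23.

E[X] = 8855/1024 ≈ 8.6475; E[X] ≥ 1; first-moment method inconclusive here.


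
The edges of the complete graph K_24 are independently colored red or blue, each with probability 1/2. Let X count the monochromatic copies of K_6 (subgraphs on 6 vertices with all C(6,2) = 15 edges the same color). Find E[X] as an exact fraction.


Let X = Σ_S X_S over the C(24, 6) = 134596 subsets S of size 6, where X_S = 1 if the K_6 on S is monochromatic.
For a fixed S, the K_6 on S has C(6, 2) = 15 edges. P[all 15 edges red] = (1/2)^15, and likewise for blue, so P[monochromatic] = 2·(1/2)^15 = 2^{1 − 15} = 1/16384.
By linearity of expectation: E[X] = C(24, 6) · 2^{1 − 15} = 134596 · 1/16384 = 33649/4096.
Numerically: E[X] ≈ 8.2151.

E[X] = C(24,6)·2^(1−C(6,2)) = 33649/4096 ≈ 8.2151.


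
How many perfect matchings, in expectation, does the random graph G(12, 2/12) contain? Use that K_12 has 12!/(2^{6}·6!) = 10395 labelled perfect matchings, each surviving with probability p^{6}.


K_12 has 12!/(2^{6}·6!) = 10395 labelled perfect matchings.
For each such perfect matching H, let X_H = 1 if all 6 edges of H are present in G. Then P[X_H = 1] = p^{6} = (1/6)^{6} = 1/46656.
By linearity of expectation: E[X] = Σ_H E[X_H] = 10395 · p^{6} = 10395 · 1/46656 = 385/1728.
Numerically: E[X] ≈ 0.223.

E[X] = 10395 · (1/6)^{6} = 385/1728 ≈ 0.223.


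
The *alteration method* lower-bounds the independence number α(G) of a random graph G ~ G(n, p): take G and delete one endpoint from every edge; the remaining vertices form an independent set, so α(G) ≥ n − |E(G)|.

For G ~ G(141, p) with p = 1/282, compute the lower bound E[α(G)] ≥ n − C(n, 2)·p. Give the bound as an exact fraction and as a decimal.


E[|E(G)|] = C(141, 2)·p = 9870 · (1/282) = 35.
E[α(G)] ≥ n − E[|E(G)|] = 141 − 35 = 106.
Numerically: ≈ 106.0000.
(This is only a lower bound; the true E[α(G)] may be larger.)

E[α(G)] ≥ 106 ≈ 106.0000.


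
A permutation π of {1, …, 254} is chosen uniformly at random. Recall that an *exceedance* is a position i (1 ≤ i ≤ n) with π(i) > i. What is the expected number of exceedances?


Write X = Σ_{i=1}^{254} X_i, where X_i = 1_{π(i) > i}.
For each fixed i, π(i) is uniform over {1, …, 254} (marginal of a uniform permutation), so P[π(i) > i] = (n − i)/n. Summing: Σ_{i=1}^{254} (n − i)/n = (0 + 1 + … + 253)/254 = 254(254 − 1)/(2·254) = (254 − 1)/2.
Hence E[X] = Σ_{i=1}^{254} (254 − i)/254 = 253/2 ≈ 126.500000.

E[X] = 253/2 = 126.500000.


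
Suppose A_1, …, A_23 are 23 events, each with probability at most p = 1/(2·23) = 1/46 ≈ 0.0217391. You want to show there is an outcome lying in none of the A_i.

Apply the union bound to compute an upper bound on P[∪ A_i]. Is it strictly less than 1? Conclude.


Union bound: P[∪_{i=1}^{23} A_i] ≤ Σ_i P[A_i] ≤ 23·p = 23·(1/46) = 1/2.
Numerically: 1/2 ≈ 0.5000000.
Is 1/2 < 1? YES.
Since P[∪ A_i] ≤ 1/2 < 1, the complement has P[∩ A_i^c] ≥ 1 − 1/2 = 1/2 > 0, so some outcome avoids every A_i.

23·p = 1/2 ≈ 0.5000000; existence CERTIFIED by the union bound.


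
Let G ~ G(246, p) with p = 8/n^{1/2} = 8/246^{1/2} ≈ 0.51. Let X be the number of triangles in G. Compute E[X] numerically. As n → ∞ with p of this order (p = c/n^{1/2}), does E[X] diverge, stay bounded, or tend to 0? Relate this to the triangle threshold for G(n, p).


Number of potential triangles: C(246, 3) = 2450980.
Each occurs with probability p³ ≈ (0.51)³ ≈ 1.32699e-01.
By linearity: E[X] = C(246, 3)·p³ ≈ 2450980 · 1.32699e-01 ≈ 325242.333.
Since α = 1/2 < 1, p = c/n^{1/2} ≫ 1/n is above the triangle threshold p ~ 1/n. Asymptotically E[X] ~ (c³/6)·n^{3(1−α)} = (8³/6)·n^{1.5} → ∞; triangles are abundant w.h.p.

E[X] ≈ 325242.333; in regime p = Θ(1/n^{1/2}) E[X] diverges (above the triangle threshold p ~ 1/n).


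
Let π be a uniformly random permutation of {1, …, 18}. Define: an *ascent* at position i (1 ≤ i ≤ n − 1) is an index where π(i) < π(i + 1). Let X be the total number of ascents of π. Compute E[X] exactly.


Write X = Σ X_I over i = 1, …, 17, with X_I the indicator of one ascent.
There are 17 indicators.
For each fixed i, the pair (π(i), π(i+1)) is a uniformly random ordered pair of distinct values from {1, …, 18}; by symmetry P[π(i) < π(i+1)] = 1/2.
By linearity: E[X] = 17 · (1/2) = (18 − 1) · (1/2) = 17/2 ≈ 8.50000.

E[X] = 17/2 = 8.50000.


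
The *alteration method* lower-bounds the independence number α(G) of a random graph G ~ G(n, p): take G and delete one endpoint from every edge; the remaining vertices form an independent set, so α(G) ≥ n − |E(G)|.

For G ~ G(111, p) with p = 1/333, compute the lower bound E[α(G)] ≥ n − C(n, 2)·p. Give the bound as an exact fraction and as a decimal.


E[|E(G)|] = C(111, 2)·p = 6105 · (1/333) = 55/3.
E[α(G)] ≥ n − E[|E(G)|] = 111 − 55/3 = 278/3.
Numerically: ≈ 92.66667.
(This is only a lower bound; the true E[α(G)] may be larger.)

E[α(G)] ≥ 278/3 ≈ 92.66667.


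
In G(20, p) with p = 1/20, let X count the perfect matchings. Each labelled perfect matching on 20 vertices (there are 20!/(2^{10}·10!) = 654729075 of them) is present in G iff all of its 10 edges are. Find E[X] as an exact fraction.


K_20 has 20!/(2^{10}·10!) = 654729075 labelled perfect matchings.
For each such perfect matching H, let X_H = 1 if all 10 edges of H are present in G. Then P[X_H = 1] = p^{10} = (1/20)^{10} = 1/10240000000000.
Summing the indicators: E[X] = Σ_H E[X_H] = 654729075 · p^{10} = 654729075 · 1/10240000000000 = 26189163/409600000000.
Numerically: E[X] ≈ 6.39e-05.

E[X] = 654729075 · (1/20)^{10} = 26189163/409600000000 ≈ 6.39e-05.


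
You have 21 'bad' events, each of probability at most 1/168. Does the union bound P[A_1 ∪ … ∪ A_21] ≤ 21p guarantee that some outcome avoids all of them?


Union bound: P[∪_{i=1}^{21} A_i] ≤ Σ_i P[A_i] ≤ 21·p = 21·(1/168) = 1/8.
Numerically: 1/8 ≈ 0.125.
Is 1/8 < 1? YES.
Since P[∪ A_i] ≤ 1/8 < 1, the complement has P[∩ A_i^c] ≥ 1 − 1/8 = 7/8 > 0, so some outcome avoids every A_i.

21·p = 1/8 ≈ 0.125; existence CERTIFIED by the union bound.


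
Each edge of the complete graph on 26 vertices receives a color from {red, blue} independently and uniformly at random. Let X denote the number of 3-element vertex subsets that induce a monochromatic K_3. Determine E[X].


Let X = Σ_S X_S over the C(26, 3) = 2600 subsets S of size 3, where X_S = 1 if the K_3 on S is monochromatic.
For a fixed S, the K_3 on S has C(3, 2) = 3 edges. P[all 3 edges red] = (1/2)^3, and likewise for blue, so P[monochromatic] = 2·(1/2)^3 = 2^{1 − 3} = 1/4.
By linearity: E[X] = C(26, 3) · 2^{1 − 3} = 2600 · 1/4 = 650.
Numerically: E[X] ≈ 650.0000.

E[X] = C(26,3)·2^(1−C(3,2)) = 650 ≈ 650.0000.


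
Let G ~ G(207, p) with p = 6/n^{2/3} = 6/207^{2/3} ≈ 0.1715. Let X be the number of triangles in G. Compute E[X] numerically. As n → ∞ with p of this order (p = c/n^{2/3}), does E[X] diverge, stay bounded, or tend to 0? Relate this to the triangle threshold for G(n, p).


Number of potential triangles: C(207, 3) = 1456935.
Each occurs with probability p³ ≈ (0.1715)³ ≈ 5.040958e-03.
By linearity: E[X] = C(207, 3)·p³ ≈ 1456935 · 5.040958e-03 ≈ 7344.3478.
Since α = 2/3 < 1, p = c/n^{2/3} ≫ 1/n is above the triangle threshold p ~ 1/n. Asymptotically E[X] ~ (c³/6)·n^{3(1−α)} = (6³/6)·n^{1} → ∞; triangles are abundant w.h.p.

E[X] ≈ 7344.3478; in regime p = Θ(1/n^{2/3}) E[X] diverges (above the triangle threshold p ~ 1/n).


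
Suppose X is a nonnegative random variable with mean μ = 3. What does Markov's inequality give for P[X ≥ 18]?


μ = E[X] = 3, a = 18.
Markov: P[X ≥ 18] ≤ μ/a = (3)/18 = 1/6.
Numerically: ≈ 0.167.
(Since a = 18 > μ = 3.000, the bound 1/6 is < 1 and informative.)

P[X ≥ 18] ≤ 1/6 ≈ 0.167.


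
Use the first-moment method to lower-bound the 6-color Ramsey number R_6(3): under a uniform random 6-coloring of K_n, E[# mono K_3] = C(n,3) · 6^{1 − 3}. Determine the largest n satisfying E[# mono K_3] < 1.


We need C(n, 3) · 6^{1 − 3} < 1, i.e. C(n, 3) < 6^{3 − 1} = 36.
Check values of n near the boundary:
  n = 3: C(3, 3) = 1; 1 < 36? YES
  n = 4: C(4, 3) = 4; 4 < 36? YES
  n = 5: C(5, 3) = 10; 10 < 36? YES
  n = 6: C(6, 3) = 20; 20 < 36? YES
  n = 7: C(7, 3) = 35; 35 < 36? YES
  n = 8: C(8, 3) = 56; 56 < 36? NO
  n = 9: C(9, 3) = 84; 84 < 36? NO
The largest n with C(n, 3) < 36 is n = 7 (where E[X] = 35/36 ≈ 0.97222). Hence R_6(3) > 7, i.e. R_6(3) ≥ 8.

Largest n = 7; hence R_6(3) > 7.


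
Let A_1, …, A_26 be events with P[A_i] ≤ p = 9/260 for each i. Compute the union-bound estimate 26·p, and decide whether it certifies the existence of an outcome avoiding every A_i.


Union bound: P[∪_{i=1}^{26} A_i] ≤ Σ_i P[A_i] ≤ 26·p = 26·(9/260) = 9/10.
Numerically: 9/10 ≈ 0.90000.
Is 9/10 < 1? YES.
Since P[∪ A_i] ≤ 9/10 < 1, the complement has P[∩ A_i^c] ≥ 1 − 9/10 = 1/10 > 0, so some outcome avoids every A_i.

26·p = 9/10 ≈ 0.90000; existence CERTIFIED by the union bound.


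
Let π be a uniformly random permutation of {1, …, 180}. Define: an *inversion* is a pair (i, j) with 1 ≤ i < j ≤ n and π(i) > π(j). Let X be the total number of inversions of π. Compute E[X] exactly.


Write X = Σ X_I over the C(180, 2) = 16110 pairs i < j, with X_I the indicator of one inversion.
There are 16110 indicators.
For each fixed pair i < j, the values π(i) and π(j) are two distinct elements of {1, …, 180} in uniformly random order; by symmetry P[π(i) > π(j)] = 1/2.
By linearity: E[X] = 16110 · (1/2) = C(180, 2) · (1/2) = 16110/2 = 8055 ≈ 8055.00000.

E[X] = 8055 = 8055.00000.


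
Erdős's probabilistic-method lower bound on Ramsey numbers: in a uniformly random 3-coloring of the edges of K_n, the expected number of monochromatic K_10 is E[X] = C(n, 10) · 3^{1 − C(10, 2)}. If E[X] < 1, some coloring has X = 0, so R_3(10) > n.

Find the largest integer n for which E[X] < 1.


We need C(n, 10) · 3^{1 − 45} < 1, i.e. C(n, 10) < 3^{45 − 1} = 984770902183611232881.
Check values of n near the boundary:
  n = 572: C(572, 10) = 954640815642161682606; 954640815642161682606 < 984770902183611232881? YES
  n = 573: C(573, 10) = 971597135635805762226; 971597135635805762226 < 984770902183611232881? YES
  n = 574: C(574, 10) = 988824035203816502691; 988824035203816502691 < 984770902183611232881? NO
  n = 575: C(575, 10) = 1006325345561406175305; 1006325345561406175305 < 984770902183611232881? NO
  n = 576: C(576, 10) = 1024104945306307344480; 1024104945306307344480 < 984770902183611232881? NO
The largest n with C(n, 10) < 984770902183611232881 is n = 573 (where E[X] = 35985079097622435638/36472996377170786403 ≈ 0.9866225). Hence R_3(10) > 573, i.e. R_3(10) ≥ 574.

Largest n = 573; hence R_3(10) > 573.


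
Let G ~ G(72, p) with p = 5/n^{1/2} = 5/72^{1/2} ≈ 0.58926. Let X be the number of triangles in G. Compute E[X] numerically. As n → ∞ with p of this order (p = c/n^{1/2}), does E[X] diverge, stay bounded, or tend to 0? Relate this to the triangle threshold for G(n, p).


Number of potential triangles: C(72, 3) = 59640.
Each occurs with probability p³ ≈ (0.58926)³ ≈ 2.0460266e-01.
By linearity: E[X] = C(72, 3)·p³ ≈ 59640 · 2.0460266e-01 ≈ 12202.50244.
Since α = 1/2 < 1, p = c/n^{1/2} ≫ 1/n is above the triangle threshold p ~ 1/n. Asymptotically E[X] ~ (c³/6)·n^{3(1−α)} = (5³/6)·n^{1.5} → ∞; triangles are abundant w.h.p.

E[X] ≈ 12202.50244; in regime p = Θ(1/n^{1/2}) E[X] diverges (above the triangle threshold p ~ 1/n).


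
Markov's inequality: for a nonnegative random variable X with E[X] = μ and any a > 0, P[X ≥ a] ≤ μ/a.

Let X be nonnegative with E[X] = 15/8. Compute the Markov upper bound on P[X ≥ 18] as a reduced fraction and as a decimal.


μ = E[X] = 15/8, a = 18.
Markov: P[X ≥ 18] ≤ μ/a = (15/8)/18 = 5/48.
Numerically: ≈ 0.104167.
(Since a = 18 > μ = 1.875000, the bound 5/48 is < 1 and informative.)

P[X ≥ 18] ≤ 5/48 ≈ 0.104167.


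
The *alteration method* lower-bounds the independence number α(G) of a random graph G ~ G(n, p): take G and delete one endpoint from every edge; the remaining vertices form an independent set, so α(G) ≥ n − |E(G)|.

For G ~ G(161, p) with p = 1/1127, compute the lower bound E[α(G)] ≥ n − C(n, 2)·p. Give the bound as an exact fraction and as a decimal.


E[|E(G)|] = C(161, 2)·p = 12880 · (1/1127) = 80/7.
E[α(G)] ≥ n − E[|E(G)|] = 161 − 80/7 = 1047/7.
Numerically: ≈ 149.571.
(This is only a lower bound; the true E[α(G)] may be larger.)

E[α(G)] ≥ 1047/7 ≈ 149.571.


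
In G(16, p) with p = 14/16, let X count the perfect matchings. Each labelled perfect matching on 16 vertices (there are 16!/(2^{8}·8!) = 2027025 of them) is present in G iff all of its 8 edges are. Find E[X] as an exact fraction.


K_16 has 16!/(2^{8}·8!) = 2027025 labelled perfect matchings.
For each such perfect matching H, let X_H = 1 if all 8 edges of H are present in G. Then P[X_H = 1] = p^{8} = (7/8)^{8} = 5764801/16777216.
Summing the indicators: E[X] = Σ_H E[X_H] = 2027025 · p^{8} = 2027025 · 5764801/16777216 = 11685395747025/16777216.
Numerically: E[X] ≈ 6.965e+05.

E[X] = 2027025 · (7/8)^{8} = 11685395747025/16777216 ≈ 6.965e+05.


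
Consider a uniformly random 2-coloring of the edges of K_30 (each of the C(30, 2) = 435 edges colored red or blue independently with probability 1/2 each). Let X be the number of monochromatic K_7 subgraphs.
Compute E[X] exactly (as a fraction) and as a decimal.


Let X = Σ_S X_S over the C(30, 7) = 2035800 subsets S of size 7, where X_S = 1 if the K_7 on S is monochromatic.
For a fixed S, the K_7 on S has C(7, 2) = 21 edges. P[all 21 edges red] = (1/2)^21, and likewise for blue, so P[monochromatic] = 2·(1/2)^21 = 2^{1 − 21} = 1/1048576.
By linearity: E[X] = C(30, 7) · 2^{1 − 21} = 2035800 · 1/1048576 = 254475/131072.
Numerically: E[X] ≈ 1.941.

E[X] = C(30,7)·2^(1−C(7,2)) = 254475/131072 ≈ 1.941.


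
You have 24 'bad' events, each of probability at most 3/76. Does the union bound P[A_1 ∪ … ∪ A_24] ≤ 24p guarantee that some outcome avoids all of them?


Union bound: P[∪_{i=1}^{24} A_i] ≤ Σ_i P[A_i] ≤ 24·p = 24·(3/76) = 18/19.
Numerically: 18/19 ≈ 0.947368.
Is 18/19 < 1? YES.
Since P[∪ A_i] ≤ 18/19 < 1, the complement has P[∩ A_i^c] ≥ 1 − 18/19 = 1/19 > 0, so some outcome avoids every A_i.

24·p = 18/19 ≈ 0.947368; existence CERTIFIED by the union bound.


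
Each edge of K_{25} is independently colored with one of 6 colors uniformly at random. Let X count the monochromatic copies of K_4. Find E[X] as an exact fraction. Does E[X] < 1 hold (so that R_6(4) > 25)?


E[X] = C(25, 4) · 6^{1 − 6} = 12650 · 6^{−5} = 12650/7776.
As a reduced fraction: E[X] = 6325/3888 ≈ 1.6268004.
Is E[X] < 1? NO.
Since E[X] ≥ 1, the first-moment bound is inconclusive at n = 25; it does NOT by itself certify R_6(4) > 25.

E[X] = 6325/3888 ≈ 1.6268004; E[X] ≥ 1; first-moment method inconclusive here.


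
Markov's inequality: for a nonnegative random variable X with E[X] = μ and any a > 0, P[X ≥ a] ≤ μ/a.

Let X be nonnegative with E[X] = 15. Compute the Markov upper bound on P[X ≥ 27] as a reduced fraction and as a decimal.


μ = E[X] = 15, a = 27.
Markov: P[X ≥ 27] ≤ μ/a = (15)/27 = 5/9.
Numerically: ≈ 0.555556.
(Since a = 27 > μ = 15.000000, the bound 5/9 is < 1 and informative.)

P[X ≥ 27] ≤ 5/9 ≈ 0.555556.


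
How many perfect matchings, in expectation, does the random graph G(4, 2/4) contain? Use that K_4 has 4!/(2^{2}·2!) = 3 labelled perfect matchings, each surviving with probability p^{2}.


K_4 has 4!/(2^{2}·2!) = 3 labelled perfect matchings.
For each such perfect matching H, let X_H = 1 if all 2 edges of H are present in G. Then P[X_H = 1] = p^{2} = (1/2)^{2} = 1/4.
Summing the indicators: E[X] = Σ_H E[X_H] = 3 · p^{2} = 3 · 1/4 = 3/4.
Numerically: E[X] ≈ 0.75.

E[X] = 3 · (1/2)^{2} = 3/4 ≈ 0.75.


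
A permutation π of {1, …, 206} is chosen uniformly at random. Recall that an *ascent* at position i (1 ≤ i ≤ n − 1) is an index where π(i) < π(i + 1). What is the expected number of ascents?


Write X = Σ X_I over i = 1, …, 205, with X_I the indicator of one ascent.
There are 205 indicators.
For each fixed i, the pair (π(i), π(i+1)) is a uniformly random ordered pair of distinct values from {1, …, 206}; by symmetry P[π(i) < π(i+1)] = 1/2.
By linearity: E[X] = 205 · (1/2) = (206 − 1) · (1/2) = 205/2 ≈ 102.500.

E[X] = 205/2 = 102.500.


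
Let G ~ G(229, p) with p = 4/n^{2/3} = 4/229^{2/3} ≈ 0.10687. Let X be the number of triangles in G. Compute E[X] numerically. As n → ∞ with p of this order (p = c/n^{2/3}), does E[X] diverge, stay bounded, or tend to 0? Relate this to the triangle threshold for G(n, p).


Number of potential triangles: C(229, 3) = 1975354.
Each occurs with probability p³ ≈ (0.10687)³ ≈ 1.2204191e-03.
By linearity: E[X] = C(229, 3)·p³ ≈ 1975354 · 1.2204191e-03 ≈ 2410.75983.
Since α = 2/3 < 1, p = c/n^{2/3} ≫ 1/n is above the triangle threshold p ~ 1/n. Asymptotically E[X] ~ (c³/6)·n^{3(1−α)} = (4³/6)·n^{1} → ∞; triangles are abundant w.h.p.

E[X] ≈ 2410.75983; in regime p = Θ(1/n^{2/3}) E[X] diverges (above the triangle threshold p ~ 1/n).


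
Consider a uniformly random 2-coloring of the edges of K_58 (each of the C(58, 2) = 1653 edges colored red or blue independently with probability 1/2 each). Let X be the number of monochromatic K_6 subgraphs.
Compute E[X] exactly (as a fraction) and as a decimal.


Let X = Σ_S X_S over the C(58, 6) = 40475358 subsets S of size 6, where X_S = 1 if the K_6 on S is monochromatic.
For a fixed S, the K_6 on S has C(6, 2) = 15 edges. P[all 15 edges red] = (1/2)^15, and likewise for blue, so P[monochromatic] = 2·(1/2)^15 = 2^{1 − 15} = 1/16384.
By linearity of expectation: E[X] = C(58, 6) · 2^{1 − 15} = 40475358 · 1/16384 = 20237679/8192.
Numerically: E[X] ≈ 2470.41980.

E[X] = C(58,6)·2^(1−C(6,2)) = 20237679/8192 ≈ 2470.41980.


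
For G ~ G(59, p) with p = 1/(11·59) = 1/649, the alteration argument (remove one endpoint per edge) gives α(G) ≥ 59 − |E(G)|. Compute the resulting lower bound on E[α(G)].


E[|E(G)|] = C(59, 2)·p = 1711 · (1/649) = 29/11.
E[α(G)] ≥ n − E[|E(G)|] = 59 − 29/11 = 620/11.
Numerically: ≈ 56.36364.
(This is only a lower bound; the true E[α(G)] may be larger.)

E[α(G)] ≥ 620/11 ≈ 56.36364.


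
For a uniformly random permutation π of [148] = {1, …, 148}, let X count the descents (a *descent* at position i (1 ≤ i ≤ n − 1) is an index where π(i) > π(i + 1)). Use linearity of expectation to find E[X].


Write X = Σ X_I over i = 1, …, 147, with X_I the indicator of one descent.
There are 147 indicators.
For each fixed i, the pair (π(i), π(i+1)) is a uniformly random ordered pair of distinct values from {1, …, 148}; by symmetry P[π(i) > π(i+1)] = 1/2.
By linearity: E[X] = 147 · (1/2) = (148 − 1) · (1/2) = 147/2 ≈ 73.50000.

E[X] = 147/2 = 73.50000.


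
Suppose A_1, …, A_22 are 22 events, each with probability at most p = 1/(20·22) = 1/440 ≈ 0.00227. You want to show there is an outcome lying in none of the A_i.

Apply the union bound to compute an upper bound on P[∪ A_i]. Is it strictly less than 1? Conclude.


Union bound: P[∪_{i=1}^{22} A_i] ≤ Σ_i P[A_i] ≤ 22·p = 22·(1/440) = 1/20.
Numerically: 1/20 ≈ 0.05000.
Is 1/20 < 1? YES.
Since P[∪ A_i] ≤ 1/20 < 1, the complement has P[∩ A_i^c] ≥ 1 − 1/20 = 19/20 > 0, so some outcome avoids every A_i.

22·p = 1/20 ≈ 0.05000; existence CERTIFIED by the union bound.


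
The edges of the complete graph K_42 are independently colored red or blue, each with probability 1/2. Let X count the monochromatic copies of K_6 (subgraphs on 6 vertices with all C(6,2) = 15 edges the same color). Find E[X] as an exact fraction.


Let X = Σ_S X_S over the C(42, 6) = 5245786 subsets S of size 6, where X_S = 1 if the K_6 on S is monochromatic.
For a fixed S, the K_6 on S has C(6, 2) = 15 edges. P[all 15 edges red] = (1/2)^15, and likewise for blue, so P[monochromatic] = 2·(1/2)^15 = 2^{1 − 15} = 1/16384.
By linearity of expectation: E[X] = C(42, 6) · 2^{1 − 15} = 5245786 · 1/16384 = 2622893/8192.
Numerically: E[X] ≈ 320.177368.

E[X] = C(42,6)·2^(1−C(6,2)) = 2622893/8192 ≈ 320.177368.


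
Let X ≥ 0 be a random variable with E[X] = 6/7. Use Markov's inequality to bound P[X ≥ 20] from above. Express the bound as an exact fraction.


μ = E[X] = 6/7, a = 20.
Markov: P[X ≥ 20] ≤ μ/a = (6/7)/20 = 3/70.
Numerically: ≈ 0.04286.
(Since a = 20 > μ = 0.85714, the bound 3/70 is < 1 and informative.)

P[X ≥ 20] ≤ 3/70 ≈ 0.04286.


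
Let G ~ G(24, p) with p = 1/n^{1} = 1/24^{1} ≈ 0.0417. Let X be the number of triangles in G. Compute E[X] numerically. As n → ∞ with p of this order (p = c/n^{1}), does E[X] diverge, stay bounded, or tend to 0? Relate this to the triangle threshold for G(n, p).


Number of potential triangles: C(24, 3) = 2024.
Each occurs with probability p³ ≈ (0.0417)³ ≈ 7.23380e-05.
By linearity: E[X] = C(24, 3)·p³ ≈ 2024 · 7.23380e-05 ≈ 0.146.
Here α = 1, so p = 1/n is exactly at the triangle threshold p ~ 1/n. Asymptotically E[X] → c³/6 = 1³/6 = 1/6 ≈ 0.167, a bounded constant. In this regime the triangle count is asymptotically Poisson(c³/6).

E[X] ≈ 0.146; in regime p = Θ(1/n^{1}) E[X] stays bounded (at the triangle threshold p ~ 1/n).


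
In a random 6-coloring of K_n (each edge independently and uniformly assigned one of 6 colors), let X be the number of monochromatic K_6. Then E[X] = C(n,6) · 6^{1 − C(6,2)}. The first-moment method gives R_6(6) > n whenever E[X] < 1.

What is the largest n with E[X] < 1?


We need C(n, 6) · 6^{1 − 15} < 1, i.e. C(n, 6) < 6^{15 − 1} = 78364164096.
Check values of n near the boundary:
  n = 193: C(193, 6) = 66364016544; 66364016544 < 78364164096? YES
  n = 194: C(194, 6) = 68482017072; 68482017072 < 78364164096? YES
  n = 195: C(195, 6) = 70656049360; 70656049360 < 78364164096? YES
  n = 196: C(196, 6) = 72887293024; 72887293024 < 78364164096? YES
  n = 197: C(197, 6) = 75176946208; 75176946208 < 78364164096? YES
  n = 198: C(198, 6) = 77526225777; 77526225777 < 78364164096? YES
  n = 199: C(199, 6) = 79936367511; 79936367511 < 78364164096? NO
  n = 200: C(200, 6) = 82408626300; 82408626300 < 78364164096? NO
  n = 201: C(201, 6) = 84944276340; 84944276340 < 78364164096? NO
The largest n with C(n, 6) < 78364164096 is n = 198 (where E[X] = 25842075259/26121388032 ≈ 0.989). Hence R_6(6) > 198, i.e. R_6(6) ≥ 199.

Largest n = 198; hence R_6(6) > 198.


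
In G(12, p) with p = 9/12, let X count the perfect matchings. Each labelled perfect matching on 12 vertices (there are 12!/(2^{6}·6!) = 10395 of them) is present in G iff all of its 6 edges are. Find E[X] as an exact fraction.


K_12 has 12!/(2^{6}·6!) = 10395 labelled perfect matchings.
For each such perfect matching H, let X_H = 1 if all 6 edges of H are present in G. Then P[X_H = 1] = p^{6} = (3/4)^{6} = 729/4096.
By linearity: E[X] = Σ_H E[X_H] = 10395 · p^{6} = 10395 · 729/4096 = 7577955/4096.
Numerically: E[X] ≈ 1.85e+03.

E[X] = 10395 · (3/4)^{6} = 7577955/4096 ≈ 1.85e+03.


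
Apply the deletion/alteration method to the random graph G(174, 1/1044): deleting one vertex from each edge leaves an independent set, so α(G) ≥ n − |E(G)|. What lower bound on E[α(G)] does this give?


E[|E(G)|] = C(174, 2)·p = 15051 · (1/1044) = 173/12.
E[α(G)] ≥ n − E[|E(G)|] = 174 − 173/12 = 1915/12.
Numerically: ≈ 159.583.
(This is only a lower bound; the true E[α(G)] may be larger.)

E[α(G)] ≥ 1915/12 ≈ 159.583.


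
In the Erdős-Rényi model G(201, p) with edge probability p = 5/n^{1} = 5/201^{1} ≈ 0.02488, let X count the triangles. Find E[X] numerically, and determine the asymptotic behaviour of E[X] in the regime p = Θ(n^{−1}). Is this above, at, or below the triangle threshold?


Number of potential triangles: C(201, 3) = 1333300.
Each occurs with probability p³ ≈ (0.02488)³ ≈ 1.539295e-05.
By linearity: E[X] = C(201, 3)·p³ ≈ 1333300 · 1.539295e-05 ≈ 20.5234.
Here α = 1, so p = 5/n is exactly at the triangle threshold p ~ 1/n. Asymptotically E[X] → c³/6 = 5³/6 = 125/6 ≈ 20.8333, a bounded constant. In this regime the triangle count is asymptotically Poisson(c³/6).

E[X] ≈ 20.5234; in regime p = Θ(1/n^{1}) E[X] stays bounded (at the triangle threshold p ~ 1/n).


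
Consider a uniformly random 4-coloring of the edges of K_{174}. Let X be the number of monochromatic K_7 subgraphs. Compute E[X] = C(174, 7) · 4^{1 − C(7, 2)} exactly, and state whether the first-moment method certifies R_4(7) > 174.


E[X] = C(174, 7) · 4^{1 − 21} = 847879782984 · 4^{−20} = 847879782984/1099511627776.
As a reduced fraction: E[X] = 105984972873/137438953472 ≈ 0.771.
Is E[X] < 1? YES.
Since E[X] < 1, there exists a 4-coloring of K_{174} with no monochromatic K_7; hence R_4(7) > 174.

E[X] = 105984972873/137438953472 ≈ 0.771; E[X] < 1, so R_4(7) > 174.


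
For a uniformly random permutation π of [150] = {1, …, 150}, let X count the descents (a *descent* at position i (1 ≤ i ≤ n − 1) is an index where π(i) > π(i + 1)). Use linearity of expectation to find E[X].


Write X = Σ X_I over i = 1, …, 149, with X_I the indicator of one descent.
There are 149 indicators.
For each fixed i, the pair (π(i), π(i+1)) is a uniformly random ordered pair of distinct values from {1, …, 150}; by symmetry P[π(i) > π(i+1)] = 1/2.
By linearity: E[X] = 149 · (1/2) = (150 − 1) · (1/2) = 149/2 ≈ 74.500.

E[X] = 149/2 = 74.500.


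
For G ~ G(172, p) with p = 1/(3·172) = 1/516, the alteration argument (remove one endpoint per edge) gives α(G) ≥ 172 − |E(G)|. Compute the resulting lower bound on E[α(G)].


E[|E(G)|] = C(172, 2)·p = 14706 · (1/516) = 57/2.
E[α(G)] ≥ n − E[|E(G)|] = 172 − 57/2 = 287/2.
Numerically: ≈ 143.500.
(This is only a lower bound; the true E[α(G)] may be larger.)

E[α(G)] ≥ 287/2 ≈ 143.500.


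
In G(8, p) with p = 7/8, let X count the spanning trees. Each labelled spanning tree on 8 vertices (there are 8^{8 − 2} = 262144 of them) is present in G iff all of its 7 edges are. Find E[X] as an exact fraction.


K_8 has 8^{8 − 2} = 262144 labelled spanning trees.
For each such spanning tree H, let X_H = 1 if all 7 edges of H are present in G. Then P[X_H = 1] = p^{7} = (7/8)^{7} = 823543/2097152.
By linearity of expectation: E[X] = Σ_H E[X_H] = 262144 · p^{7} = 262144 · 823543/2097152 = 823543/8.
Numerically: E[X] ≈ 1.03e+05.

E[X] = 262144 · (7/8)^{7} = 823543/8 ≈ 1.03e+05.


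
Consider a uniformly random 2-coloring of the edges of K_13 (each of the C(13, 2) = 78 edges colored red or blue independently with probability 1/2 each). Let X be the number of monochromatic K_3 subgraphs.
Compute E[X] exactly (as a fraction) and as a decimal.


Let X = Σ_S X_S over the C(13, 3) = 286 subsets S of size 3, where X_S = 1 if the K_3 on S is monochromatic.
For a fixed S, the K_3 on S has C(3, 2) = 3 edges. P[all 3 edges red] = (1/2)^3, and likewise for blue, so P[monochromatic] = 2·(1/2)^3 = 2^{1 − 3} = 1/4.
Summing: E[X] = C(13, 3) · 2^{1 − 3} = 286 · 1/4 = 143/2.
Numerically: E[X] ≈ 71.500.

E[X] = C(13,3)·2^(1−C(3,2)) = 143/2 ≈ 71.500.


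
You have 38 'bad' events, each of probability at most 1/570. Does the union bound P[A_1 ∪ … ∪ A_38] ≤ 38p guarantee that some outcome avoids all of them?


Union bound: P[∪_{i=1}^{38} A_i] ≤ Σ_i P[A_i] ≤ 38·p = 38·(1/570) = 1/15.
Numerically: 1/15 ≈ 0.067.
Is 1/15 < 1? YES.
Since P[∪ A_i] ≤ 1/15 < 1, the complement has P[∩ A_i^c] ≥ 1 − 1/15 = 14/15 > 0, so some outcome avoids every A_i.

38·p = 1/15 ≈ 0.067; existence CERTIFIED by the union bound.


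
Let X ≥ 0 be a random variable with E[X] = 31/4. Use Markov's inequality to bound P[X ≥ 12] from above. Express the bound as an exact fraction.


μ = E[X] = 31/4, a = 12.
Markov: P[X ≥ 12] ≤ μ/a = (31/4)/12 = 31/48.
Numerically: ≈ 0.6458.
(Since a = 12 > μ = 7.7500, the bound 31/48 is < 1 and informative.)

P[X ≥ 12] ≤ 31/48 ≈ 0.6458.


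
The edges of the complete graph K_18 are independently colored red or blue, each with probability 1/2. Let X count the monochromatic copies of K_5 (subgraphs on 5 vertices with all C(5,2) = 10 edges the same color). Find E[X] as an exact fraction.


Let X = Σ_S X_S over the C(18, 5) = 8568 subsets S of size 5, where X_S = 1 if the K_5 on S is monochromatic.
For a fixed S, the K_5 on S has C(5, 2) = 10 edges. P[all 10 edges red] = (1/2)^10, and likewise for blue, so P[monochromatic] = 2·(1/2)^10 = 2^{1 − 10} = 1/512.
Summing: E[X] = C(18, 5) · 2^{1 − 10} = 8568 · 1/512 = 1071/64.
Numerically: E[X] ≈ 16.734.

E[X] = C(18,5)·2^(1−C(5,2)) = 1071/64 ≈ 16.734.


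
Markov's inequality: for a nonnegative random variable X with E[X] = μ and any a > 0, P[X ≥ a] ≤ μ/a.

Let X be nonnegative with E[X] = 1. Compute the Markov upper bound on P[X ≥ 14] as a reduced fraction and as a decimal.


μ = E[X] = 1, a = 14.
Markov: P[X ≥ 14] ≤ μ/a = (1)/14 = 1/14.
Numerically: ≈ 0.07143.
(Since a = 14 > μ = 1.00000, the bound 1/14 is < 1 and informative.)

P[X ≥ 14] ≤ 1/14 ≈ 0.07143.


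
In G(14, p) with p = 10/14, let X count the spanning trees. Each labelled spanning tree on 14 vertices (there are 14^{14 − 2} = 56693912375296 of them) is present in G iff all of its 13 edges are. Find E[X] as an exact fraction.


K_14 has 14^{14 − 2} = 56693912375296 labelled spanning trees.
For each such spanning tree H, let X_H = 1 if all 13 edges of H are present in G. Then P[X_H = 1] = p^{13} = (5/7)^{13} = 1220703125/96889010407.
By linearity of expectation: E[X] = Σ_H E[X_H] = 56693912375296 · p^{13} = 56693912375296 · 1220703125/96889010407 = 5000000000000/7.
Numerically: E[X] ≈ 7.1429e+11.

E[X] = 56693912375296 · (5/7)^{13} = 5000000000000/7 ≈ 7.1429e+11.


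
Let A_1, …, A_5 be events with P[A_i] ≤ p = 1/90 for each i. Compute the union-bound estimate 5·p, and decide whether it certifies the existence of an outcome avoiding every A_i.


Union bound: P[∪_{i=1}^{5} A_i] ≤ Σ_i P[A_i] ≤ 5·p = 5·(1/90) = 1/18.
Numerically: 1/18 ≈ 0.05556.
Is 1/18 < 1? YES.
Since P[∪ A_i] ≤ 1/18 < 1, the complement has P[∩ A_i^c] ≥ 1 − 1/18 = 17/18 > 0, so some outcome avoids every A_i.

5·p = 1/18 ≈ 0.05556; existence CERTIFIED by the union bound.


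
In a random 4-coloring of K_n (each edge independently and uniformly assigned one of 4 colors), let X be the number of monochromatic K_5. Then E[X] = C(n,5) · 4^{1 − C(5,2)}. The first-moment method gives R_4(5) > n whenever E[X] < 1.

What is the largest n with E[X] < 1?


We need C(n, 5) · 4^{1 − 10} < 1, i.e. C(n, 5) < 4^{10 − 1} = 262144.
Check values of n near the boundary:
  n = 28: C(28, 5) = 98280; 98280 < 262144? YES
  n = 29: C(29, 5) = 118755; 118755 < 262144? YES
  n = 30: C(30, 5) = 142506; 142506 < 262144? YES
  n = 31: C(31, 5) = 169911; 169911 < 262144? YES
  n = 32: C(32, 5) = 201376; 201376 < 262144? YES
  n = 33: C(33, 5) = 237336; 237336 < 262144? YES
  n = 34: C(34, 5) = 278256; 278256 < 262144? NO
  n = 35: C(35, 5) = 324632; 324632 < 262144? NO
  n = 36: C(36, 5) = 376992; 376992 < 262144? NO
The largest n with C(n, 5) < 262144 is n = 33 (where E[X] = 29667/32768 ≈ 0.905). Hence R_4(5) > 33, i.e. R_4(5) ≥ 34.

Largest n = 33; hence R_4(5) > 33.


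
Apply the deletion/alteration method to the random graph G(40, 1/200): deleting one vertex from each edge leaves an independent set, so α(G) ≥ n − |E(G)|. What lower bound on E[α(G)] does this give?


E[|E(G)|] = C(40, 2)·p = 780 · (1/200) = 39/10.
E[α(G)] ≥ n − E[|E(G)|] = 40 − 39/10 = 361/10.
Numerically: ≈ 36.100.
(This is only a lower bound; the true E[α(G)] may be larger.)

E[α(G)] ≥ 361/10 ≈ 36.100.
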